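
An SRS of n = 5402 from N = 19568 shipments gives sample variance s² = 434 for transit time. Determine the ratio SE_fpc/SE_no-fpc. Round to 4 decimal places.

0.8508

f = n/N = 5402/19568 = 0.27606296.
SE_no-fpc = √(s²/n) = 0.2834442; SE_fpc = √((1−f)s²/n) = 0.24116705.
Ratio = √(1−f) = 0.85084490.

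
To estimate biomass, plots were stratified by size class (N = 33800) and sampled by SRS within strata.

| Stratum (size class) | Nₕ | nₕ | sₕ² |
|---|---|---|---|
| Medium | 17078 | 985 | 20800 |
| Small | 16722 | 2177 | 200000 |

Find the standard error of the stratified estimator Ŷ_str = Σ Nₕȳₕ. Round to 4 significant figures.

167800

Var(Ŷ_str) = Σₕ Nₕ²(1 − fₕ)sₕ²/nₕ.
Medium: 17078²·(1 − 985/17078)·20800/985 = 5.8036488 × 10^9.
Small: 16722²·(1 − 2177/16722)·200000/2177 = 2.2344648 × 10^10.
Sum = 2.8148297 × 10^10.
SE = √(2.8148297 × 10^10) = 167800.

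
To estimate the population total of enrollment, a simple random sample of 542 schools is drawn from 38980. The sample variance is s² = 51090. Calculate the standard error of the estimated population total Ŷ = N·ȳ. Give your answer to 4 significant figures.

375800

Var(Ŷ) = N²·Var(ȳ) = N²·(1 − n/N)·s²/n.
f = 542/38980 = 0.01390457; Var(ȳ) = 0.98609543·51090/542 = 92.95132.
Var(Ŷ) = 38980² · 92.95132 = 1.4123399 × 10^11.
SE(Ŷ) = √(1.4123399 × 10^11) = 375800.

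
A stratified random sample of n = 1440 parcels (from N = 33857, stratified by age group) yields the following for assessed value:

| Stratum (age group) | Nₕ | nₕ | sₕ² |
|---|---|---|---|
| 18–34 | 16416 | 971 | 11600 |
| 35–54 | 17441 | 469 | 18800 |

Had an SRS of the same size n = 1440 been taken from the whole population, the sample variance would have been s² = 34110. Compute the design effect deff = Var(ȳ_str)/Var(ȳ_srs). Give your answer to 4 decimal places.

0.5729

Var(ȳ_str) = Σ Wₕ²(1−fₕ)sₕ²/nₕ with Wₕ = Nₕ/33857:
  18–34: (16416/33857)²·(1−971/16416)·11600/971 = 2.6423909
  35–54: (17441/33857)²·(1−469/17441)·18800/469 = 10.351242
  → Var(ȳ_str) = 12.993633.
Var(ȳ_srs) = (1 − 1440/33857)·34110/1440 = 22.680027.
deff = 12.993633 / 22.680027 = 0.5729.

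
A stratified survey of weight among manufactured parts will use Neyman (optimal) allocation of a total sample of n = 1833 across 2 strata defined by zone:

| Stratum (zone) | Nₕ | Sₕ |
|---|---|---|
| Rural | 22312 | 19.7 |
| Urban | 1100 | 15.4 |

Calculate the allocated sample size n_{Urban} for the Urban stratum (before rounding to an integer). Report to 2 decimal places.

68.02

Neyman allocation: nₕ = n·NₕSₕ / Σⱼ NⱼSⱼ.
Σ NⱼSⱼ = 22312·19.7 + 1100·15.4 = 456486.4.
n_{Urban} = 1833·1100·15.4 / 456486.4 = 68.02.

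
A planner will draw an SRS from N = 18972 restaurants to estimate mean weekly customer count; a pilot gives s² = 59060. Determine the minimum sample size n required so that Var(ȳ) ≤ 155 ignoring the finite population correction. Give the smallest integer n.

382

Without fpc, n₀ = s²/D = 59060/155 = 381.0323.
Rounding up, n = 382.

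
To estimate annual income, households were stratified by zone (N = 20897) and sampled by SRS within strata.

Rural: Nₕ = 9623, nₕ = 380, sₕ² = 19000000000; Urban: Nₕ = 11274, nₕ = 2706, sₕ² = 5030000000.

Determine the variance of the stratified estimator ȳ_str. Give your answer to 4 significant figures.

1.060 × 10^7

Var(ȳ_str) = Σₕ Wₕ²(1 − fₕ)sₕ²/nₕ with Wₕ = Nₕ/N, N = 20897.
Rural: Wₕ = 0.46049672; term = 0.46049672²·(1 − 0.03948872)·19000000000/380 = 1.0184168 × 10^7.
Urban: Wₕ = 0.53950328; term = 0.53950328²·(1 − 0.24002129)·5030000000/2706 = 411177.93.
Sum = 1.0595346 × 10^7.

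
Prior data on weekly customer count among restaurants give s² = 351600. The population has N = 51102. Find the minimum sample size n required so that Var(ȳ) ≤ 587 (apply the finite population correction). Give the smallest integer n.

Without fpc, n₀ = s²/D = 351600/587 = 598.9779.
With fpc, (1 − n/N)·s²/n ≤ D requires n ≥ n₀/(1 + n₀/N) = 598.9779/(1 + 598.9779/51102) = 592.0385.
Rounding up, n = 593.

593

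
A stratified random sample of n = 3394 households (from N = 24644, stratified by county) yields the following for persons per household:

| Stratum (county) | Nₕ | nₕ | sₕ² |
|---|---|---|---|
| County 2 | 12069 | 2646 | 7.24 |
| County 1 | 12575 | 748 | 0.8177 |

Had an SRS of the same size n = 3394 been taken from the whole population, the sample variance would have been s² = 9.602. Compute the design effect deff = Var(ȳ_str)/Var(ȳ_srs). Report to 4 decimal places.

Var(ȳ_str) = Σ Wₕ²(1−fₕ)sₕ²/nₕ with Wₕ = Nₕ/24644:
  County 2: (12069/24644)²·(1−2646/12069)·7.24/2646 = 5.1237367 × 10^-4
  County 1: (12575/24644)²·(1−748/12575)·0.8177/748 = 2.677026 × 10^-4
  → Var(ȳ_str) = 7.8007627 × 10^-4.
Var(ȳ_srs) = (1 − 3394/24644)·9.602/3394 = 0.0024394819.
deff = (7.8007627 × 10^-4) / 0.0024394819 = 0.3198.

0.3198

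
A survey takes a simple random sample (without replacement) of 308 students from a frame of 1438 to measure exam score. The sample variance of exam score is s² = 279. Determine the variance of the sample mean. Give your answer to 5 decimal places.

Under SRS without replacement, Var(ȳ) = (1 − f)·s²/n with f = n/N = 308/1438 = 0.21418637.
Var(ȳ) = (1 − 0.21418637)·279/308 = 0.78581363·0.90584416 = 0.71182468.

0.71182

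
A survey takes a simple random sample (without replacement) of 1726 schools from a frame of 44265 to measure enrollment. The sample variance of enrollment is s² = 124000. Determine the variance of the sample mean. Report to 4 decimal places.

69.0411

Under SRS without replacement, Var(ȳ) = (1 − f)·s²/n with f = n/N = 1726/44265 = 0.03899243.
Var(ȳ) = (1 − 0.03899243)·124000/1726 = 0.96100757·71.84241 = 69.0411.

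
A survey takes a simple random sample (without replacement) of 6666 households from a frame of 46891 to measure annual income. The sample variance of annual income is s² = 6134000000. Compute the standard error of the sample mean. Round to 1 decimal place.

888.5

Under SRS without replacement, Var(ȳ) = (1 − f)·s²/n with f = n/N = 6666/46891 = 0.14215948.
Var(ȳ) = (1 − 0.14215948)·6134000000/6666 = 0.85784052·920192.02 = 789378.
SE(ȳ) = √(789378) = 888.5.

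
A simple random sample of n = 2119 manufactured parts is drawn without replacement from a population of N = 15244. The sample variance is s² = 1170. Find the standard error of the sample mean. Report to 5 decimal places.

Under SRS without replacement, Var(ȳ) = (1 − f)·s²/n with f = n/N = 2119/15244 = 0.13900551.
Var(ȳ) = (1 − 0.13900551)·1170/2119 = 0.86099449·0.55214724 = 0.47539573.
SE(ȳ) = √(0.47539573) = 0.68949.

0.68949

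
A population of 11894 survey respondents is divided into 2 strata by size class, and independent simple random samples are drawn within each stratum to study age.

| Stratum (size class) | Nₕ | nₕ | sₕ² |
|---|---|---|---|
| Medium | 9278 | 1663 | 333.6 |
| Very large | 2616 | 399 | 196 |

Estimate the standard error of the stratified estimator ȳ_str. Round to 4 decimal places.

0.3469

Var(ȳ_str) = Σₕ Wₕ²(1 − fₕ)sₕ²/nₕ with Wₕ = Nₕ/N, N = 11894.
Medium: Wₕ = 0.78005717; term = 0.78005717²·(1 − 0.17924122)·333.6/1663 = 0.10018488.
Very large: Wₕ = 0.21994283; term = 0.21994283²·(1 − 0.15252294)·196/399 = 0.020138668.
Sum = 0.12032355.
SE = √(0.12032355) = 0.3469.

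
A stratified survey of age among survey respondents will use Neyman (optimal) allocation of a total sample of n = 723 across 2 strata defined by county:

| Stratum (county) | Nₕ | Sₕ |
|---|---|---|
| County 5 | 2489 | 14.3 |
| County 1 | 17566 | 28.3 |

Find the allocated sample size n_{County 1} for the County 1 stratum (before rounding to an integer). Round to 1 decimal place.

Neyman allocation: nₕ = n·NₕSₕ / Σⱼ NⱼSⱼ.
Σ NⱼSⱼ = 2489·14.3 + 17566·28.3 = 532710.5.
n_{County 1} = 723·17566·28.3 / 532710.5 = 674.7.

674.7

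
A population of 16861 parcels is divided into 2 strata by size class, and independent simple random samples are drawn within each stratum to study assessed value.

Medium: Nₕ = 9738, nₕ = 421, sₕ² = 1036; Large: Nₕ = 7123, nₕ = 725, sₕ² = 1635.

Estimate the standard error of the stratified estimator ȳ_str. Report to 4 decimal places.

Var(ȳ_str) = Σₕ Wₕ²(1 − fₕ)sₕ²/nₕ with Wₕ = Nₕ/N, N = 16861.
Medium: Wₕ = 0.57754582; term = 0.57754582²·(1 − 0.04323270)·1036/421 = 0.78533846.
Large: Wₕ = 0.42245418; term = 0.42245418²·(1 − 0.10178296)·1635/725 = 0.36150997.
Sum = 1.1468484.
SE = √(1.1468484) = 1.0709.

1.0709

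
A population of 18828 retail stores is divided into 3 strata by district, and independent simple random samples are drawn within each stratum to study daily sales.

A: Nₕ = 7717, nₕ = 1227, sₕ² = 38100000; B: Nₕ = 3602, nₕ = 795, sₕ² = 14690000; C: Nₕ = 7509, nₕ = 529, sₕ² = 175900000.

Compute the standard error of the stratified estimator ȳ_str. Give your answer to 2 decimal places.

Var(ȳ_str) = Σₕ Wₕ²(1 − fₕ)sₕ²/nₕ with Wₕ = Nₕ/N, N = 18828.
A: Wₕ = 0.40986828; term = 0.40986828²·(1 − 0.15899961)·38100000/1227 = 4386.9757.
B: Wₕ = 0.19131081; term = 0.19131081²·(1 − 0.22071072)·14690000/795 = 527.02645.
C: Wₕ = 0.39882091; term = 0.39882091²·(1 − 0.07044879)·175900000/529 = 49163.106.
Sum = 54077.108.
SE = √(54077.108) = 232.54.

232.54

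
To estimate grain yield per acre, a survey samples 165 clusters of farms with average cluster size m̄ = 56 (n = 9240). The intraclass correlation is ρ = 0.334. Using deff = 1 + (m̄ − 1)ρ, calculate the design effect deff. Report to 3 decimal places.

deff = 1 + (56 − 1)·0.334 = 1 + 18.37 = 19.37.

19.370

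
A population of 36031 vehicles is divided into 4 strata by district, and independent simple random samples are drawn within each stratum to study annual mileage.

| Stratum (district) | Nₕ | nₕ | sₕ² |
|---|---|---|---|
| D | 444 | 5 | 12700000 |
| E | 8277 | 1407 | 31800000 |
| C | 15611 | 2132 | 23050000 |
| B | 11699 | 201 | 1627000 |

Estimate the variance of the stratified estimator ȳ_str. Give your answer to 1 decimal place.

Var(ȳ_str) = Σₕ Wₕ²(1 − fₕ)sₕ²/nₕ with Wₕ = Nₕ/N, N = 36031.
D: Wₕ = 0.01232272; term = 0.01232272²·(1 − 0.01126126)·12700000/5 = 381.35424.
E: Wₕ = 0.22971885; term = 0.22971885²·(1 − 0.16998913)·31800000/1407 = 989.94276.
C: Wₕ = 0.43326580; term = 0.43326580²·(1 − 0.13657037)·23050000/2132 = 1752.3445.
B: Wₕ = 0.32469263; term = 0.32469263²·(1 − 0.01718096)·1627000/201 = 838.70631.
Sum = 3962.3478.

3962.3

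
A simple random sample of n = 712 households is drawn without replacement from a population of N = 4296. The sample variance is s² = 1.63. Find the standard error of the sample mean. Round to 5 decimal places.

Under SRS without replacement, Var(ȳ) = (1 − f)·s²/n with f = n/N = 712/4296 = 0.16573557.
Var(ȳ) = (1 − 0.16573557)·1.63/712 = 0.83426443·0.0022893258 = 0.0019099031.
SE(ȳ) = √(0.0019099031) = 0.04370.

0.04370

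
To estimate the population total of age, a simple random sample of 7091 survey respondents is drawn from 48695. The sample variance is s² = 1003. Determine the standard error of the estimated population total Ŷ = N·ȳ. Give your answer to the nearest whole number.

16928

Var(Ŷ) = N²·Var(ȳ) = N²·(1 − n/N)·s²/n.
f = 7091/48695 = 0.14562070; Var(ȳ) = 0.85437930·1003/7091 = 0.12084931.
Var(Ŷ) = 48695² · 0.12084931 = 2.8655825 × 10^8.
SE(Ŷ) = √(2.8655825 × 10^8) = 16928.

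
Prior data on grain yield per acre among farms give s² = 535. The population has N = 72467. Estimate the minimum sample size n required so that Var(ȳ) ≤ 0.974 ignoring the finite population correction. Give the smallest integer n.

Without fpc, n₀ = s²/D = 535/0.974 = 549.2813.
Rounding up, n = 550.

550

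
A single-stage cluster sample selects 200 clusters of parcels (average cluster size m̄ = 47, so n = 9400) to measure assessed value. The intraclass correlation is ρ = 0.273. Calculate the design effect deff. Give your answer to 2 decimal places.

13.56

deff = 1 + (47 − 1)·0.273 = 1 + 12.558 = 13.558.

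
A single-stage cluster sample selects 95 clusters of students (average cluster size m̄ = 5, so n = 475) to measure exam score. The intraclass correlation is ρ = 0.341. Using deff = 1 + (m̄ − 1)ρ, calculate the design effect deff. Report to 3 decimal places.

2.364

deff = 1 + (5 − 1)·0.341 = 1 + 1.364 = 2.364.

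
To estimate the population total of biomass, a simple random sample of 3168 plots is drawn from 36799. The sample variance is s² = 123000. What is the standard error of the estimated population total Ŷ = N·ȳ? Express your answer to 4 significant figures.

Var(Ŷ) = N²·Var(ȳ) = N²·(1 − n/N)·s²/n.
f = 3168/36799 = 0.08608930; Var(ȳ) = 0.91391070·123000/3168 = 35.483275.
Var(Ŷ) = 36799² · 35.483275 = 4.8050259 × 10^10.
SE(Ŷ) = √(4.8050259 × 10^10) = 219200.

219200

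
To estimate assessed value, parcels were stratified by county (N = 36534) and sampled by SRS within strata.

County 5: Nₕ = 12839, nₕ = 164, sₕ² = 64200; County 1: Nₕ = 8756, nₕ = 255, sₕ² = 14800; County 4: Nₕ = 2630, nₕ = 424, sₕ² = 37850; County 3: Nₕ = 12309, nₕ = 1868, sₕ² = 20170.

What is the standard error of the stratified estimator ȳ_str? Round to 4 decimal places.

7.2383

Var(ȳ_str) = Σₕ Wₕ²(1 − fₕ)sₕ²/nₕ with Wₕ = Nₕ/N, N = 36534.
County 5: Wₕ = 0.35142607; term = 0.35142607²·(1 − 0.01277358)·64200/164 = 47.728293.
County 1: Wₕ = 0.23966716; term = 0.23966716²·(1 − 0.02912289)·14800/255 = 3.236703.
County 4: Wₕ = 0.07198774; term = 0.07198774²·(1 − 0.16121673)·37850/424 = 0.38803137.
County 3: Wₕ = 0.33691903; term = 0.33691903²·(1 − 0.15175888)·20170/1868 = 1.0396794.
Sum = 52.392707.
SE = √(52.392707) = 7.2383.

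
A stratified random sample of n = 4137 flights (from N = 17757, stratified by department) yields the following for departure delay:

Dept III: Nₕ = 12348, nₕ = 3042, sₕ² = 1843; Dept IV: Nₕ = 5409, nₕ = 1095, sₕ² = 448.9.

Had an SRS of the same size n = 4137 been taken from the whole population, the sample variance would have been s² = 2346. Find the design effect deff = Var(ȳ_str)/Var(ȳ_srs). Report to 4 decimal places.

0.5774

Var(ȳ_str) = Σ Wₕ²(1−fₕ)sₕ²/nₕ with Wₕ = Nₕ/17757:
  Dept III: (12348/17757)²·(1−3042/12348)·1843/3042 = 0.22079366
  Dept IV: (5409/17757)²·(1−1095/5409)·448.9/1095 = 0.030338452
  → Var(ȳ_str) = 0.25113211.
Var(ȳ_srs) = (1 − 4137/17757)·2346/4137 = 0.43496068.
deff = 0.25113211 / 0.43496068 = 0.5774.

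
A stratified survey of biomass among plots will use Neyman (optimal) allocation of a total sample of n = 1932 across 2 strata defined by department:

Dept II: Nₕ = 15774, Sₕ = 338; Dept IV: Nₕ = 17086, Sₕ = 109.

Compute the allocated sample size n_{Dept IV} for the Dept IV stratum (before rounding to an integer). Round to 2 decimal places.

500.15

Neyman allocation: nₕ = n·NₕSₕ / Σⱼ NⱼSⱼ.
Σ NⱼSⱼ = 15774·338 + 17086·109 = 7.193986 × 10^6.
n_{Dept IV} = 1932·17086·109 / (7.193986 × 10^6) = 500.15.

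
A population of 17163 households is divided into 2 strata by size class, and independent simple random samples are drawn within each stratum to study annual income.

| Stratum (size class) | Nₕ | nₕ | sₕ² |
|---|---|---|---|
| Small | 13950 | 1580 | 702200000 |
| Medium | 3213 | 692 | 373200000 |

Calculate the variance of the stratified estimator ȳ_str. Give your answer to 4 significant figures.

275200

Var(ȳ_str) = Σₕ Wₕ²(1 − fₕ)sₕ²/nₕ with Wₕ = Nₕ/N, N = 17163.
Small: Wₕ = 0.81279497; term = 0.81279497²·(1 − 0.11326165)·702200000/1580 = 260352.19.
Medium: Wₕ = 0.18720503; term = 0.18720503²·(1 − 0.21537504)·373200000/692 = 14829.712.
Sum = 275181.9.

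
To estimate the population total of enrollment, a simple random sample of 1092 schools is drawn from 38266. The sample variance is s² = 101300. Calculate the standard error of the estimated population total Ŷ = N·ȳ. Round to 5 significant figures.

363260

Var(Ŷ) = N²·Var(ȳ) = N²·(1 − n/N)·s²/n.
f = 1092/38266 = 0.02853708; Var(ȳ) = 0.97146292·101300/1092 = 90.118309.
Var(Ŷ) = 38266² · 90.118309 = 1.3195905 × 10^11.
SE(Ŷ) = √(1.3195905 × 10^11) = 363260.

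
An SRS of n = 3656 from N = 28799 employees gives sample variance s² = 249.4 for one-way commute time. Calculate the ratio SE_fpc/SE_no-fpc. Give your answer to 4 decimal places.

f = n/N = 3656/28799 = 0.12694885.
SE_no-fpc = √(s²/n) = 0.26118314; SE_fpc = √((1−f)s²/n) = 0.24404222.
Ratio = √(1−f) = 0.93437206.

0.9344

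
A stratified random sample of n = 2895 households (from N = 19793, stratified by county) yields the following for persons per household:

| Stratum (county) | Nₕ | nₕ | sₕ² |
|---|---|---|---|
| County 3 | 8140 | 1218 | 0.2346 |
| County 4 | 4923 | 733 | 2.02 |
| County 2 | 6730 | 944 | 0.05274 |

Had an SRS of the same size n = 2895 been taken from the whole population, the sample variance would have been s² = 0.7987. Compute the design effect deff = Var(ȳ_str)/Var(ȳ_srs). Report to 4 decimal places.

0.7572

Var(ȳ_str) = Σ Wₕ²(1−fₕ)sₕ²/nₕ with Wₕ = Nₕ/19793:
  County 3: (8140/19793)²·(1−1218/8140)·0.2346/1218 = 2.770215 × 10^-5
  County 4: (4923/19793)²·(1−733/4923)·2.02/733 = 1.451002 × 10^-4
  County 2: (6730/19793)²·(1−944/6730)·0.05274/944 = 5.5531368 × 10^-6
  → Var(ȳ_str) = 1.7835549 × 10^-4.
Var(ȳ_srs) = (1 − 2895/19793)·0.7987/2895 = 2.3553681 × 10^-4.
deff = (1.7835549 × 10^-4) / (2.3553681 × 10^-4) = 0.7572.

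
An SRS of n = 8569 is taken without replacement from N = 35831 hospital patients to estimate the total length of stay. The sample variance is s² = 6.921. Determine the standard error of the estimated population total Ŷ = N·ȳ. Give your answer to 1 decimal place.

Var(Ŷ) = N²·Var(ȳ) = N²·(1 − n/N)·s²/n.
f = 8569/35831 = 0.23915046; Var(ȳ) = 0.76084954·6.921/8569 = 6.1452208 × 10^-4.
Var(Ŷ) = 35831² · (6.1452208 × 10^-4) = 788960.66.
SE(Ŷ) = √(788960.66) = 888.2.

888.2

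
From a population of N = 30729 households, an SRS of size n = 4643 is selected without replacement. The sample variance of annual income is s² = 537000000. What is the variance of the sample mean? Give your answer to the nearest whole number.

98183

Under SRS without replacement, Var(ȳ) = (1 − f)·s²/n with f = n/N = 4643/30729 = 0.15109506.
Var(ȳ) = (1 − 0.15109506)·537000000/4643 = 0.84890494·115657.98 = 98182.631.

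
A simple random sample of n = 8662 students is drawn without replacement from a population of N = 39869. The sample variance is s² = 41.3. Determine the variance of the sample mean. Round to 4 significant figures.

0.003732

Under SRS without replacement, Var(ȳ) = (1 − f)·s²/n with f = n/N = 8662/39869 = 0.21726153.
Var(ȳ) = (1 − 0.21726153)·41.3/8662 = 0.78273847·0.004767952 = 0.0037320594.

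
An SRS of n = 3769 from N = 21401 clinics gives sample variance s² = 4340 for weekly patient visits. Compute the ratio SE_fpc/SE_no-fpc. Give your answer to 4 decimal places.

f = n/N = 3769/21401 = 0.17611327.
SE_no-fpc = √(s²/n) = 1.0730792; SE_fpc = √((1−f)s²/n) = 0.97401479.
Ratio = √(1−f) = 0.90768207.

0.9077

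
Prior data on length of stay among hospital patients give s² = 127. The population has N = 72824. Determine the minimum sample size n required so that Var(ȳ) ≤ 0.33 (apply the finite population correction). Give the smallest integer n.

383

Without fpc, n₀ = s²/D = 127/0.33 = 384.8485.
With fpc, (1 − n/N)·s²/n ≤ D requires n ≥ n₀/(1 + n₀/N) = 384.8485/(1 + 384.8485/72824) = 382.8254.
Rounding up, n = 383.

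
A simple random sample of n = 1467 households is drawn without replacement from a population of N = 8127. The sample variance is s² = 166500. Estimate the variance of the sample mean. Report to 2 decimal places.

93.01

Under SRS without replacement, Var(ȳ) = (1 − f)·s²/n with f = n/N = 1467/8127 = 0.18050941.
Var(ȳ) = (1 − 0.18050941)·166500/1467 = 0.81949059·113.49693 = 93.009668.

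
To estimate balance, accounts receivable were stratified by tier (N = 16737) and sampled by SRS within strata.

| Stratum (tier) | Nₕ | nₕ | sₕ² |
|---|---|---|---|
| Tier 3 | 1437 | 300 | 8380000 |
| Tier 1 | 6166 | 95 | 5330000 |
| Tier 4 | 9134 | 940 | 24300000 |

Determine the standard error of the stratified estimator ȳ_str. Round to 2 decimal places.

120.69

Var(ȳ_str) = Σₕ Wₕ²(1 − fₕ)sₕ²/nₕ with Wₕ = Nₕ/N, N = 16737.
Tier 3: Wₕ = 0.08585768; term = 0.08585768²·(1 − 0.20876827)·8380000/300 = 162.92389.
Tier 1: Wₕ = 0.36840533; term = 0.36840533²·(1 − 0.01540707)·5330000/95 = 7497.4249.
Tier 4: Wₕ = 0.54573699; term = 0.54573699²·(1 − 0.10291220)·24300000/940 = 6906.8521.
Sum = 14567.201.
SE = √(14567.201) = 120.69.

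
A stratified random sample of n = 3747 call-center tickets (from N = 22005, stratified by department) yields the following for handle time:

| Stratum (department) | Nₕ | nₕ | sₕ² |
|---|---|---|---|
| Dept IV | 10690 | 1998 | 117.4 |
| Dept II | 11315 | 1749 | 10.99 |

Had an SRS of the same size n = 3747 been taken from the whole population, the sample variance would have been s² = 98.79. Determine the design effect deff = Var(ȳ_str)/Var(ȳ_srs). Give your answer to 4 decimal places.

Var(ȳ_str) = Σ Wₕ²(1−fₕ)sₕ²/nₕ with Wₕ = Nₕ/22005:
  Dept IV: (10690/22005)²·(1−1998/10690)·117.4/1998 = 0.011275279
  Dept II: (11315/22005)²·(1−1749/11315)·10.99/1749 = 0.0014045916
  → Var(ȳ_str) = 0.012679871.
Var(ȳ_srs) = (1 − 3747/22005)·98.79/3747 = 0.021875658.
deff = 0.012679871 / 0.021875658 = 0.5796.

0.5796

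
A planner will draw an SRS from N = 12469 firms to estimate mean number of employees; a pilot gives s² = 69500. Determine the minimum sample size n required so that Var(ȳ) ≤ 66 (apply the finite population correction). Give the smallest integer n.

Without fpc, n₀ = s²/D = 69500/66 = 1053.0303.
With fpc, (1 − n/N)·s²/n ≤ D requires n ≥ n₀/(1 + n₀/N) = 1053.0303/(1 + 1053.0303/12469) = 971.0254.
Rounding up, n = 972.

972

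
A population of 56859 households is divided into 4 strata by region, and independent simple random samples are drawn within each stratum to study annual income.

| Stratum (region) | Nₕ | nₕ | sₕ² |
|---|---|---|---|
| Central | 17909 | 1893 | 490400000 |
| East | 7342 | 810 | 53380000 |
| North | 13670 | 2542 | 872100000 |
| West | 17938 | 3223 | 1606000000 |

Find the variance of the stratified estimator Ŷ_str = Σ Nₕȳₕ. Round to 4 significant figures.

2.612 × 10^14

Var(Ŷ_str) = Σₕ Nₕ²(1 − fₕ)sₕ²/nₕ.
Central: 17909²·(1 − 1893/17909)·490400000/1893 = 7.4306233 × 10^13.
East: 7342²·(1 − 810/7342)·53380000/810 = 3.1604877 × 10^12.
North: 13670²·(1 − 2542/13670)·872100000/2542 = 5.2188687 × 10^13.
West: 17938²·(1 − 3223/17938)·1606000000/3223 = 1.315284 × 10^14.
Sum = 2.6118381 × 10^14.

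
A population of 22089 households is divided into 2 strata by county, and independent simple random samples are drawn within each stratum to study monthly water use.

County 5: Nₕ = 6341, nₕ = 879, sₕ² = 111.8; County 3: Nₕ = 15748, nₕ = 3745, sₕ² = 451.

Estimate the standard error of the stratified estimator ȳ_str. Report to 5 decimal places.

Var(ȳ_str) = Σₕ Wₕ²(1 − fₕ)sₕ²/nₕ with Wₕ = Nₕ/N, N = 22089.
County 5: Wₕ = 0.28706596; term = 0.28706596²·(1 − 0.13862167)·111.8/879 = 0.0090283891.
County 3: Wₕ = 0.71293404; term = 0.71293404²·(1 − 0.23780798)·451/3745 = 0.046653886.
Sum = 0.055682275.
SE = √(0.055682275) = 0.23597.

0.23597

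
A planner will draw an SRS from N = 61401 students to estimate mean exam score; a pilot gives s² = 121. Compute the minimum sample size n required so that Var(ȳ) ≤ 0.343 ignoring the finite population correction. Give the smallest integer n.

353

Without fpc, n₀ = s²/D = 121/0.343 = 352.7697.
Rounding up, n = 353.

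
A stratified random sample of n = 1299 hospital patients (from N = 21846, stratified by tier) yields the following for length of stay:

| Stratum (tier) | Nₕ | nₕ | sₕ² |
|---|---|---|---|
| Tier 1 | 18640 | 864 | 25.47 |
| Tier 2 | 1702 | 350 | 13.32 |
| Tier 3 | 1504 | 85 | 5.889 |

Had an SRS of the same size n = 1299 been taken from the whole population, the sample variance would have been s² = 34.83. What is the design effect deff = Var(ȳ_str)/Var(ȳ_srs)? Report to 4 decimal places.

0.8311

Var(ȳ_str) = Σ Wₕ²(1−fₕ)sₕ²/nₕ with Wₕ = Nₕ/21846:
  Tier 1: (18640/21846)²·(1−864/18640)·25.47/864 = 0.020466864
  Tier 2: (1702/21846)²·(1−350/1702)·13.32/350 = 1.8349683 × 10^-4
  Tier 3: (1504/21846)²·(1−85/1504)·5.889/85 = 3.0981968 × 10^-4
  → Var(ȳ_str) = 0.020960181.
Var(ȳ_srs) = (1 − 1299/21846)·34.83/1299 = 0.025218591.
deff = 0.020960181 / 0.025218591 = 0.8311.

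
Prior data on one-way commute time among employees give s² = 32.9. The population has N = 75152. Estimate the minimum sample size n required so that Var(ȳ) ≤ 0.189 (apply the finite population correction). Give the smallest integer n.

Without fpc, n₀ = s²/D = 32.9/0.189 = 174.0741.
With fpc, (1 − n/N)·s²/n ≤ D requires n ≥ n₀/(1 + n₀/N) = 174.0741/(1 + 174.0741/75152) = 173.6718.
Rounding up, n = 174.

174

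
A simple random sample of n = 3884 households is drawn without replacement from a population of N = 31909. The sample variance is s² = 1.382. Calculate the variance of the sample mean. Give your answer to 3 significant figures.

3.13 × 10^-4

Under SRS without replacement, Var(ȳ) = (1 − f)·s²/n with f = n/N = 3884/31909 = 0.12172114.
Var(ȳ) = (1 − 0.12172114)·1.382/3884 = 0.87827886·3.5581874 × 10^-4 = 3.1250808 × 10^-4.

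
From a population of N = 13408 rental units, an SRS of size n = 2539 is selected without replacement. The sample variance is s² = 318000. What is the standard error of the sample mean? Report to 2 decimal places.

10.08

Under SRS without replacement, Var(ȳ) = (1 − f)·s²/n with f = n/N = 2539/13408 = 0.18936456.
Var(ȳ) = (1 − 0.18936456)·318000/2539 = 0.81063544·125.24616 = 101.52898.
SE(ȳ) = √(101.52898) = 10.08.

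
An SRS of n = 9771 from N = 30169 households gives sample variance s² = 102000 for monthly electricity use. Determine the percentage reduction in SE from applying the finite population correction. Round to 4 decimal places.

f = n/N = 9771/30169 = 0.32387550.
SE_no-fpc = √(s²/n) = 3.2309525; SE_fpc = √((1−f)s²/n) = 2.6567086.
Ratio = √(1−f) = 0.82226790. Reduction = 100·(1 − 0.82226790) = 17.7732%.

17.7732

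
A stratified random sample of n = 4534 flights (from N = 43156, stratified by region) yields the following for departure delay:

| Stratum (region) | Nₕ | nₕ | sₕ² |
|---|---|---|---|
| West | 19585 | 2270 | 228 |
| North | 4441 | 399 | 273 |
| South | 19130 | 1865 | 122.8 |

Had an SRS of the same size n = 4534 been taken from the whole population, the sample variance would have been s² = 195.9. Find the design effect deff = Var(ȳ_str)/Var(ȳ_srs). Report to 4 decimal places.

0.9455

Var(ȳ_str) = Σ Wₕ²(1−fₕ)sₕ²/nₕ with Wₕ = Nₕ/43156:
  West: (19585/43156)²·(1−2270/19585)·228/2270 = 0.018288273
  North: (4441/43156)²·(1−399/4441)·273/399 = 0.0065945394
  South: (19130/43156)²·(1−1865/19130)·122.8/1865 = 0.011676662
  → Var(ȳ_str) = 0.036559474.
Var(ȳ_srs) = (1 − 4534/43156)·195.9/4534 = 0.038667536.
deff = 0.036559474 / 0.038667536 = 0.9455.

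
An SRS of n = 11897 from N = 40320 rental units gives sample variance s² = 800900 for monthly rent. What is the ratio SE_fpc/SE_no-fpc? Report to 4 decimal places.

0.8396

f = n/N = 11897/40320 = 0.29506448.
SE_no-fpc = √(s²/n) = 8.2048457; SE_fpc = √((1−f)s²/n) = 6.8888244.
Ratio = √(1−f) = 0.83960438.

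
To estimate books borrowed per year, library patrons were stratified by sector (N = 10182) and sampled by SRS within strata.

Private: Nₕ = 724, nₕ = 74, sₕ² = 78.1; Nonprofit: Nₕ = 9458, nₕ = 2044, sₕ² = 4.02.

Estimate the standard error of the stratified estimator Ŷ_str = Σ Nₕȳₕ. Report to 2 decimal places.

796.61

Var(Ŷ_str) = Σₕ Nₕ²(1 − fₕ)sₕ²/nₕ.
Private: 724²·(1 − 74/724)·78.1/74 = 496673.78.
Nonprofit: 9458²·(1 − 2044/9458)·4.02/2044 = 137910.41.
Sum = 634584.19.
SE = √(634584.19) = 796.61.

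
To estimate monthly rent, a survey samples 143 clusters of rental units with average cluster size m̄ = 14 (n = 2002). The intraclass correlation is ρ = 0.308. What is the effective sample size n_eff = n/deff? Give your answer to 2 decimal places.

400.08

deff = 1 + (14 − 1)·0.308 = 1 + 4.004 = 5.004.
n_eff = 2002 / 5.004 = 400.08.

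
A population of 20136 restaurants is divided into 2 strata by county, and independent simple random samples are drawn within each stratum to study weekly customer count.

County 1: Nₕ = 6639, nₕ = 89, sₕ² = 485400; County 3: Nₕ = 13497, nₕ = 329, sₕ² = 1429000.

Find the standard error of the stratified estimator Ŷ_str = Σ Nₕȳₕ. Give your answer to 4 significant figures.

Var(Ŷ_str) = Σₕ Nₕ²(1 − fₕ)sₕ²/nₕ.
County 1: 6639²·(1 − 89/6639)·485400/89 = 2.3716671 × 10^11.
County 3: 13497²·(1 − 329/13497)·1429000/329 = 7.7195751 × 10^11.
Sum = 1.0091242 × 10^12.
SE = √(1.0091242 × 10^12) = 1.005 × 10^6.

1.005 × 10^6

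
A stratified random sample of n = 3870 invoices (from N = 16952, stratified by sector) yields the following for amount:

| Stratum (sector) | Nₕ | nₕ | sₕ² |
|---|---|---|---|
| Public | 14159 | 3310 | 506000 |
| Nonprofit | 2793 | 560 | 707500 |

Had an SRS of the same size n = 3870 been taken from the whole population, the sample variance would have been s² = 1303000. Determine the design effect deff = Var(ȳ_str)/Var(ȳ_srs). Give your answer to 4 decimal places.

Var(ȳ_str) = Σ Wₕ²(1−fₕ)sₕ²/nₕ with Wₕ = Nₕ/16952:
  Public: (14159/16952)²·(1−3310/14159)·506000/3310 = 81.715215
  Nonprofit: (2793/16952)²·(1−560/2793)·707500/560 = 27.419289
  → Var(ȳ_str) = 109.1345.
Var(ȳ_srs) = (1 − 3870/16952)·1303000/3870 = 259.82842.
deff = 109.1345 / 259.82842 = 0.4200.

0.4200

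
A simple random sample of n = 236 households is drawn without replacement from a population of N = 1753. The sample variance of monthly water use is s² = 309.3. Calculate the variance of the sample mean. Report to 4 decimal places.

Under SRS without replacement, Var(ȳ) = (1 − f)·s²/n with f = n/N = 236/1753 = 0.13462635.
Var(ȳ) = (1 − 0.13462635)·309.3/236 = 0.86537365·1.3105932 = 1.1341528.

1.1342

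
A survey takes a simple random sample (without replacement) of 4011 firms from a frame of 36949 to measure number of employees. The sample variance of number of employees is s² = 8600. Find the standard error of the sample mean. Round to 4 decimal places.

1.3825

Under SRS without replacement, Var(ȳ) = (1 − f)·s²/n with f = n/N = 4011/36949 = 0.10855504.
Var(ȳ) = (1 − 0.10855504)·8600/4011 = 0.89144496·2.1441037 = 1.9113505.
SE(ȳ) = √(1.9113505) = 1.3825.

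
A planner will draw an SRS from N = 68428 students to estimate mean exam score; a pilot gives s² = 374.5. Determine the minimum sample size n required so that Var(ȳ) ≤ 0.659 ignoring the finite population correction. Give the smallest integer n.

Without fpc, n₀ = s²/D = 374.5/0.659 = 568.2853.
Rounding up, n = 569.

569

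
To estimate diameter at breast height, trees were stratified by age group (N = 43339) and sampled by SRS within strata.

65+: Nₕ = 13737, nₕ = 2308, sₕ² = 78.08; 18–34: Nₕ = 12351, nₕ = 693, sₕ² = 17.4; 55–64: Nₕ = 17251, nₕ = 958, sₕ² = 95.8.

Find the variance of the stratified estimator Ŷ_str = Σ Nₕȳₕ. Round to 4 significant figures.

3.703 × 10^7

Var(Ŷ_str) = Σₕ Nₕ²(1 − fₕ)sₕ²/nₕ.
65+: 13737²·(1 − 2308/13737)·78.08/2308 = 5.3113403 × 10^6.
18–34: 12351²·(1 − 693/12351)·17.4/693 = 3.6152821 × 10^6.
55–64: 17251²·(1 − 958/17251)·95.8/958 = 2.8107054 × 10^7.
Sum = 3.7033676 × 10^7.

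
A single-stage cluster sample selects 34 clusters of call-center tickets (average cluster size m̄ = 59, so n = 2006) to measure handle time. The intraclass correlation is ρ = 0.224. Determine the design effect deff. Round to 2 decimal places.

13.99

deff = 1 + (59 − 1)·0.224 = 1 + 12.992 = 13.992.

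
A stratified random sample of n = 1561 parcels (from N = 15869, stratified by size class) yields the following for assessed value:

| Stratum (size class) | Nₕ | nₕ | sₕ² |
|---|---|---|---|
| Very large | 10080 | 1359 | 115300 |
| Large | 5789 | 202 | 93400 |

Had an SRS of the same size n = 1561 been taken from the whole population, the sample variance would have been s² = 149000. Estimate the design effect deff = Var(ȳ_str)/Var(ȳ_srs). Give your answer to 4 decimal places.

Var(ȳ_str) = Σ Wₕ²(1−fₕ)sₕ²/nₕ with Wₕ = Nₕ/15869:
  Very large: (10080/15869)²·(1−1359/10080)·115300/1359 = 29.61676
  Large: (5789/15869)²·(1−202/5789)·93400/202 = 59.385253
  → Var(ȳ_str) = 89.002013.
Var(ȳ_srs) = (1 − 1561/15869)·149000/1561 = 86.062258.
deff = 89.002013 / 86.062258 = 1.0342.

1.0342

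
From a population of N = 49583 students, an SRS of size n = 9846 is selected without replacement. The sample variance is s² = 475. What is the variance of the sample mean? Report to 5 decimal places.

Under SRS without replacement, Var(ȳ) = (1 − f)·s²/n with f = n/N = 9846/49583 = 0.19857612.
Var(ȳ) = (1 − 0.19857612)·475/9846 = 0.80142388·0.048242941 = 0.038663045.

0.03866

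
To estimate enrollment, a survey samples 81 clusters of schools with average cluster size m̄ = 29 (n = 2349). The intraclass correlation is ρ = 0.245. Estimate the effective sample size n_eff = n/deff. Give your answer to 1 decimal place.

298.9

deff = 1 + (29 − 1)·0.245 = 1 + 6.86 = 7.86.
n_eff = 2349 / 7.86 = 298.9.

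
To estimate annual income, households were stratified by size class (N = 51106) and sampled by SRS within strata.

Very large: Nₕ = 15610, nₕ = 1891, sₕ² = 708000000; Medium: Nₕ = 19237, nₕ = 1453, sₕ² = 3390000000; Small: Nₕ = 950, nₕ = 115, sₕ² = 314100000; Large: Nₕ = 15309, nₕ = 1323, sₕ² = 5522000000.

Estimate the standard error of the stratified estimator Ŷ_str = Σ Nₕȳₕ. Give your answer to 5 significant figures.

Var(Ŷ_str) = Σₕ Nₕ²(1 − fₕ)sₕ²/nₕ.
Very large: 15610²·(1 − 1891/15610)·708000000/1891 = 8.0180191 × 10^13.
Medium: 19237²·(1 − 1453/19237)·3390000000/1453 = 7.9818007 × 10^14.
Small: 950²·(1 − 115/950)·314100000/115 = 2.1666072 × 10^12.
Large: 15309²·(1 − 1323/15309)·5522000000/1323 = 8.9366944 × 10^14.
Sum = 1.7741963 × 10^15.
SE = √(1.7741963 × 10^15) = 4.2121 × 10^7.

4.2121 × 10^7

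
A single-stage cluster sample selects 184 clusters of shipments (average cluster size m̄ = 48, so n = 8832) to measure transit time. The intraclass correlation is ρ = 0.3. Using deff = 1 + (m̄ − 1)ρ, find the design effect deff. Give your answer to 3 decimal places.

deff = 1 + (48 − 1)·0.3 = 1 + 14.1 = 15.1.

15.100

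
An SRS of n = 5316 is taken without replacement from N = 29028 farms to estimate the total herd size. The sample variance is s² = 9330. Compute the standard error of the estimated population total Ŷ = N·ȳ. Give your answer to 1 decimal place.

34756.9

Var(Ŷ) = N²·Var(ȳ) = N²·(1 − n/N)·s²/n.
f = 5316/29028 = 0.18313353; Var(ȳ) = 0.81686647·9330/5316 = 1.4336652.
Var(Ŷ) = 29028² · 1.4336652 = 1.2080418 × 10^9.
SE(Ŷ) = √(1.2080418 × 10^9) = 34756.9.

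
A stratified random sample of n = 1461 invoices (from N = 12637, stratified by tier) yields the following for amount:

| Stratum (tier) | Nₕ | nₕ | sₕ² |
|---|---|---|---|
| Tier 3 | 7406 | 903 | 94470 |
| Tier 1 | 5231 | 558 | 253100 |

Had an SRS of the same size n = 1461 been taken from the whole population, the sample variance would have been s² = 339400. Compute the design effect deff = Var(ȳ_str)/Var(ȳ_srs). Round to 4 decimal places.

Var(ȳ_str) = Σ Wₕ²(1−fₕ)sₕ²/nₕ with Wₕ = Nₕ/12637:
  Tier 3: (7406/12637)²·(1−903/7406)·94470/903 = 31.551184
  Tier 1: (5231/12637)²·(1−558/5231)·253100/558 = 69.430529
  → Var(ȳ_str) = 100.98171.
Var(ȳ_srs) = (1 − 1461/12637)·339400/1461 = 205.449.
deff = 100.98171 / 205.449 = 0.4915.

0.4915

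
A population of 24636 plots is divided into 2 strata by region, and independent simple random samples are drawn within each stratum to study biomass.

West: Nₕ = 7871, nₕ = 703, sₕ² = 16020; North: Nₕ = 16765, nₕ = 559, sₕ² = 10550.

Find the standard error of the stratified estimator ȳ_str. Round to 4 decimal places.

3.2507

Var(ȳ_str) = Σₕ Wₕ²(1 − fₕ)sₕ²/nₕ with Wₕ = Nₕ/N, N = 24636.
West: Wₕ = 0.31949180; term = 0.31949180²·(1 − 0.08931521)·16020/703 = 2.1183353.
North: Wₕ = 0.68050820; term = 0.68050820²·(1 − 0.03334327)·10550/559 = 8.4485009.
Sum = 10.566836.
SE = √(10.566836) = 3.2507.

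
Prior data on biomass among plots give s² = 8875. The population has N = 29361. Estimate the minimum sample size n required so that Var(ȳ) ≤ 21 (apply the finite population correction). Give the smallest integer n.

Without fpc, n₀ = s²/D = 8875/21 = 422.6190.
With fpc, (1 − n/N)·s²/n ≤ D requires n ≥ n₀/(1 + n₀/N) = 422.6190/(1 + 422.6190/29361) = 416.6222.
Rounding up, n = 417.

417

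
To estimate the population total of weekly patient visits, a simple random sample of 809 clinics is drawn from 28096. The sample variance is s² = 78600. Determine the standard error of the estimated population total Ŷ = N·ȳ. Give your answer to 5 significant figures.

272920

Var(Ŷ) = N²·Var(ȳ) = N²·(1 − n/N)·s²/n.
f = 809/28096 = 0.02879413; Var(ȳ) = 0.97120587·78600/809 = 94.359433.
Var(Ŷ) = 28096² · 94.359433 = 7.4485941 × 10^10.
SE(Ŷ) = √(7.4485941 × 10^10) = 272920.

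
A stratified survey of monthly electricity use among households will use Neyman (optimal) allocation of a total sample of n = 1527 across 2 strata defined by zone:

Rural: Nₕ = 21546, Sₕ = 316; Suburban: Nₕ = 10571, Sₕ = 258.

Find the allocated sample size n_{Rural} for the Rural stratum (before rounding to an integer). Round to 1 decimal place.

Neyman allocation: nₕ = n·NₕSₕ / Σⱼ NⱼSⱼ.
Σ NⱼSⱼ = 21546·316 + 10571·258 = 9.535854 × 10^6.
n_{Rural} = 1527·21546·316 / (9.535854 × 10^6) = 1090.3.

1090.3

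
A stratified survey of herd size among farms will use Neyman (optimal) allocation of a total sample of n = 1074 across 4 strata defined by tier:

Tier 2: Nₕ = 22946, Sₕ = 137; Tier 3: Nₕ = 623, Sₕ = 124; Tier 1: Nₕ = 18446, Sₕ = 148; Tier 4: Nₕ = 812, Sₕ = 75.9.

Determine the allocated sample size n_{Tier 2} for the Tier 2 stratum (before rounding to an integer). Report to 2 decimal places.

561.54

Neyman allocation: nₕ = n·NₕSₕ / Σⱼ NⱼSⱼ.
Σ NⱼSⱼ = 22946·137 + 623·124 + 18446·148 + 812·75.9 = 6.0124928 × 10^6.
n_{Tier 2} = 1074·22946·137 / (6.0124928 × 10^6) = 561.54.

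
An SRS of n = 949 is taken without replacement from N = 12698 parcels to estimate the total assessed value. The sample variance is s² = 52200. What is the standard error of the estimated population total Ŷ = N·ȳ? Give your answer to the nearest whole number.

90588

Var(Ŷ) = N²·Var(ȳ) = N²·(1 − n/N)·s²/n.
f = 949/12698 = 0.07473618; Var(ȳ) = 0.92526382·52200/949 = 50.894385.
Var(Ŷ) = 12698² · 50.894385 = 8.2061701 × 10^9.
SE(Ŷ) = √(8.2061701 × 10^9) = 90588.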